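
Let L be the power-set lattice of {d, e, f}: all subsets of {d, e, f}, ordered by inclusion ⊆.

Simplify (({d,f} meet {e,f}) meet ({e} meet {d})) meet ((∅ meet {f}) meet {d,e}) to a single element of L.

{d,f} ∧ {e,f} = {f}
{e} ∧ {d} = ∅
{f} ∧ ∅ = ∅
∅ ∧ {f} = ∅
∅ ∧ {d,e} = ∅
∅ ∧ ∅ = ∅

∅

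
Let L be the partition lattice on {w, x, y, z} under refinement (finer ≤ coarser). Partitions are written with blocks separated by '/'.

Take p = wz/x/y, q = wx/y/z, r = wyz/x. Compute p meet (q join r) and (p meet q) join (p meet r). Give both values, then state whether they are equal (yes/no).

wz/x/y; wz/x/y; yes

q join r = wxyz, so p meet (q join r) = wz/x/y meet wxyz = wz/x/y.
p meet q = w/x/y/z and p meet r = wz/x/y, so (p meet q) join (p meet r) = w/x/y/z join wz/x/y = wz/x/y.
Equal: yes.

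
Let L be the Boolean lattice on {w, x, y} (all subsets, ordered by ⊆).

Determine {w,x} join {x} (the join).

{w,x}

Common upper bounds of {{w,x}, {x}}: {w,x,y}, {w,x}.
The least among these is {w,x}.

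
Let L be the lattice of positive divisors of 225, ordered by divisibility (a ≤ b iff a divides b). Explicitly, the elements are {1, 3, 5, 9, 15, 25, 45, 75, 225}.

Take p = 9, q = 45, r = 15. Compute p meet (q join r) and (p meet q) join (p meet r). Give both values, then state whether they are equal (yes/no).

q join r = 45, so p meet (q join r) = 9 meet 45 = 9.
p meet q = 9 and p meet r = 3, so (p meet q) join (p meet r) = 9 join 3 = 9.
Equal: yes.

9; 9; yes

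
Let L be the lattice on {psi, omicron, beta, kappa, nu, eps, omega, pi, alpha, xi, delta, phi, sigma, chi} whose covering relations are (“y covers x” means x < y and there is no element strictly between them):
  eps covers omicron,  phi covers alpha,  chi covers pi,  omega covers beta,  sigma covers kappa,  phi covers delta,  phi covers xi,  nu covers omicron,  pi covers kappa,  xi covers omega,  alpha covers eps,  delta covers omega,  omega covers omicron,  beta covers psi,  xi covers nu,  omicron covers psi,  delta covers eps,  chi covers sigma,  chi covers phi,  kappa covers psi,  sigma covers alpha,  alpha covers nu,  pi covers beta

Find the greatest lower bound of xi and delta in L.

omega

Common lower bounds of {xi, delta}: beta, omega, omicron, psi.
The greatest among these is omega.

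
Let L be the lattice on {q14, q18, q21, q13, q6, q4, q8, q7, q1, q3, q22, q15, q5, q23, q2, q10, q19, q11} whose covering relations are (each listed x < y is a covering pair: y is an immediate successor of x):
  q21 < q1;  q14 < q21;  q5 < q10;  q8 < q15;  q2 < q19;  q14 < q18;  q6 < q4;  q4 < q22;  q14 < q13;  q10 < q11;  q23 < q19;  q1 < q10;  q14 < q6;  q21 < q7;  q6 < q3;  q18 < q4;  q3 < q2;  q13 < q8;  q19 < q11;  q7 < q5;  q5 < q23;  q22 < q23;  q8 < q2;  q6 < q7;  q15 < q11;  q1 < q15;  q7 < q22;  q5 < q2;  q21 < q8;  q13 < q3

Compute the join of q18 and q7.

Common upper bounds of {q18, q7}: q11, q19, q22, q23.
The least among these is q22.

q22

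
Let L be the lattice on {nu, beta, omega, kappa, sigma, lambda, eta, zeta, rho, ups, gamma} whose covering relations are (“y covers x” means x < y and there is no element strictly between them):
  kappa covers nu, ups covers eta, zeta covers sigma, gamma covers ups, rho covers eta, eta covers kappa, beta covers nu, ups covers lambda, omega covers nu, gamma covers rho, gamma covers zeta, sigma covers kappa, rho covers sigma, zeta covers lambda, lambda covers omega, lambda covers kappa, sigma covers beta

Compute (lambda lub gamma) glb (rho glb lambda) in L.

lambda ∨ gamma = gamma
rho ∧ lambda = kappa
gamma ∧ kappa = kappa

kappa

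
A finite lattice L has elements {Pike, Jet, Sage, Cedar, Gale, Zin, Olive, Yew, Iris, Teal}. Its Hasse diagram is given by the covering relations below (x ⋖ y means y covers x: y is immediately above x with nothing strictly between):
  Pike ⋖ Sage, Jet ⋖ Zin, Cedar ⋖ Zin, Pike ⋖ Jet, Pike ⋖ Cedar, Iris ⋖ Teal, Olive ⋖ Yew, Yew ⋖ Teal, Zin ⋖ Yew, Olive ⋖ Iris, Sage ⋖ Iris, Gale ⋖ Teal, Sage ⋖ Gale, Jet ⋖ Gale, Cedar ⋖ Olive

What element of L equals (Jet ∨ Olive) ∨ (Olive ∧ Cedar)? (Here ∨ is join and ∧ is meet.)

Jet ∨ Olive = Yew
Olive ∧ Cedar = Cedar
Yew ∨ Cedar = Yew

Yew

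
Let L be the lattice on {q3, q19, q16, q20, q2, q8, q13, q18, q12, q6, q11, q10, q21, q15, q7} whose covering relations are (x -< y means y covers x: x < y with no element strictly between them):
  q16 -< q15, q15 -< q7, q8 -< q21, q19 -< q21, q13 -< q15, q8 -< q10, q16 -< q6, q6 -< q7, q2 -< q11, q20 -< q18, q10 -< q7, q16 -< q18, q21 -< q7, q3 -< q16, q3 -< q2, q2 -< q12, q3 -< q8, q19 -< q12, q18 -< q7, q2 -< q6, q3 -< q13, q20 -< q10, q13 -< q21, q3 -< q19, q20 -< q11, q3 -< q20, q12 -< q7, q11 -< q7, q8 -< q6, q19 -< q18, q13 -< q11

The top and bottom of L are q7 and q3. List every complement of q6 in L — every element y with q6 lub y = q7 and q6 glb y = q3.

Need y with q6 ∨ y = q7 and q6 ∧ y = q3.
Checking each element gives: q13, q19, q20.

q13, q19, q20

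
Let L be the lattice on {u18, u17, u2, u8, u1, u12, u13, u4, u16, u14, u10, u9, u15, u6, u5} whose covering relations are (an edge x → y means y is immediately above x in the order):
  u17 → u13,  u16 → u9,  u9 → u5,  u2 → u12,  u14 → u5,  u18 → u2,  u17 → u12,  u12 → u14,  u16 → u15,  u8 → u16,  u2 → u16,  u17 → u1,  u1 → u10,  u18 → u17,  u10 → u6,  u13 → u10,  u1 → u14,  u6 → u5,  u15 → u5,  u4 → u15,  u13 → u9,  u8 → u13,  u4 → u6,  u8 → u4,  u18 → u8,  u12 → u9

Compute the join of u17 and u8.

Common upper bounds of {u17, u8}: u10, u13, u5, u6, u9.
The least among these is u13.

u13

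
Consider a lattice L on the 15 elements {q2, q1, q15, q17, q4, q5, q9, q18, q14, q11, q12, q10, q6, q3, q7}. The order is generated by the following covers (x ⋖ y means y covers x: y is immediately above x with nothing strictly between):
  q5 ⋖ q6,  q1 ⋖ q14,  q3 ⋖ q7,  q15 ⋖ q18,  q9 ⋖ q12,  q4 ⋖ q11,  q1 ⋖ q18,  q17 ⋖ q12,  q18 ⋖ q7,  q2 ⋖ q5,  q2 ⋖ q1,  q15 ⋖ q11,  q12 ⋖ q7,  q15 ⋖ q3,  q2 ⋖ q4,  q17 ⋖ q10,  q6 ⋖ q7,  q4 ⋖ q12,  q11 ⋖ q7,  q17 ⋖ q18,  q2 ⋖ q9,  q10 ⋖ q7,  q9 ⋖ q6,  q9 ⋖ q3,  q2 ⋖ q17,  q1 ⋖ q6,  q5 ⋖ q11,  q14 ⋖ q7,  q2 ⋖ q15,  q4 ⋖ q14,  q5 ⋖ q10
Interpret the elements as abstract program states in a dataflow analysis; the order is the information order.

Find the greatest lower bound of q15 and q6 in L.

q2

Common lower bounds of {q15, q6}: q2.
The greatest among these is q2.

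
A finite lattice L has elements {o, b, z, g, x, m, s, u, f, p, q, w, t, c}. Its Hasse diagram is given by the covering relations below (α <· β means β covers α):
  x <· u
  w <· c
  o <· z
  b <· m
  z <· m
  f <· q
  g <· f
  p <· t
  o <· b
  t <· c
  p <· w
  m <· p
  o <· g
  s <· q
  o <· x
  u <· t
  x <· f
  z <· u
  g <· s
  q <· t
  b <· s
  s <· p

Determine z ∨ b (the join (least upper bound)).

m

Common upper bounds of {z, b}: c, m, p, t, w.
The least among these is m.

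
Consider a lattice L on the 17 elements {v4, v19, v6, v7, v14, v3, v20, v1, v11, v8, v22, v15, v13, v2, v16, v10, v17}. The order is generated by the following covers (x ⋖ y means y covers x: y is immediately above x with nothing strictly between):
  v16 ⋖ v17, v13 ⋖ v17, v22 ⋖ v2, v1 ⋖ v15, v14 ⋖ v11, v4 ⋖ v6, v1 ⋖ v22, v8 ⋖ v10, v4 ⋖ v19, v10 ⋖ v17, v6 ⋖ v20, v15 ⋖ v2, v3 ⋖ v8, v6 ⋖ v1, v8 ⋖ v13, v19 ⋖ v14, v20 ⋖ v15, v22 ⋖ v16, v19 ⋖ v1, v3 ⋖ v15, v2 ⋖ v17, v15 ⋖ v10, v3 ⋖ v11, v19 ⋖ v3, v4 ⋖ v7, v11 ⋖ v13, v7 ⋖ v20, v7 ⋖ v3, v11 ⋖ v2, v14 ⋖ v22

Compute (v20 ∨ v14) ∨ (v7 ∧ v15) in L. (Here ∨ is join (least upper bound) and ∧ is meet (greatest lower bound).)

v2

v20 ∨ v14 = v2
v7 ∧ v15 = v7
v2 ∨ v7 = v2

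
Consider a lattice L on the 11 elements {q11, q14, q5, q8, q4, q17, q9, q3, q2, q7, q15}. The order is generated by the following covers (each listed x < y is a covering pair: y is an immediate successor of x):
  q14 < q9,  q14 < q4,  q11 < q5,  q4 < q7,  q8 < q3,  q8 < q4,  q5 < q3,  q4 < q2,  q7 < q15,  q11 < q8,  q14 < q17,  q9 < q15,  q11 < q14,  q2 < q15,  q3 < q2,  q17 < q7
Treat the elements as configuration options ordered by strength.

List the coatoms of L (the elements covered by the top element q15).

The coatoms are exactly the elements covered by q15: q2, q7, q9.

q2, q7, q9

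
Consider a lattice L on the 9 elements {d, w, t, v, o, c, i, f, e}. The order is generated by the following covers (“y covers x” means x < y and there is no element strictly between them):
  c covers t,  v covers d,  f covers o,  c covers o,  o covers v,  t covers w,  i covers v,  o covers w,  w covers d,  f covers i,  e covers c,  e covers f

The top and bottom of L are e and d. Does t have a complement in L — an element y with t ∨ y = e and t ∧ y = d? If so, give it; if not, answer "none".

i

Need y with t ∨ y = e and t ∧ y = d.
Checking each element gives: i.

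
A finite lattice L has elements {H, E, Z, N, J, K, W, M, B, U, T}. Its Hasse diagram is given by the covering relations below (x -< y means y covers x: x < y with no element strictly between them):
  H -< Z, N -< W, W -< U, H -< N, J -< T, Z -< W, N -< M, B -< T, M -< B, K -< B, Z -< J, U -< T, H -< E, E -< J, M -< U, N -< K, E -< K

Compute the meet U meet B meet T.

M

Common lower bounds of {U, B, T}: H, M, N.
The greatest among these is M.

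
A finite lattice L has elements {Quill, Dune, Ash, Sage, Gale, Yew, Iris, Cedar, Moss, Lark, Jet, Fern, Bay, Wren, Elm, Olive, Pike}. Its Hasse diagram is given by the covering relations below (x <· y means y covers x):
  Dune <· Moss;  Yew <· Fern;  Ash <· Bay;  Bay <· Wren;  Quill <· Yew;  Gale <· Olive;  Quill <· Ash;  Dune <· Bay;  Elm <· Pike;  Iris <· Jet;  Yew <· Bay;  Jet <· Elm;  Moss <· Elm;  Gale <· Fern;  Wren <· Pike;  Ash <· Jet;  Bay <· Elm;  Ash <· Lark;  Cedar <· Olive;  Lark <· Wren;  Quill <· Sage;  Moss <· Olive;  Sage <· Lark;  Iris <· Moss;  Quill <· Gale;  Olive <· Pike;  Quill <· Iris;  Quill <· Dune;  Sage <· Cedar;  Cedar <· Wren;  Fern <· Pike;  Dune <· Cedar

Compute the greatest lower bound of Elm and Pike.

Common lower bounds of {Elm, Pike}: Ash, Bay, Dune, Elm, Iris, Jet, Moss, Quill, Yew.
The greatest among these is Elm.

Elm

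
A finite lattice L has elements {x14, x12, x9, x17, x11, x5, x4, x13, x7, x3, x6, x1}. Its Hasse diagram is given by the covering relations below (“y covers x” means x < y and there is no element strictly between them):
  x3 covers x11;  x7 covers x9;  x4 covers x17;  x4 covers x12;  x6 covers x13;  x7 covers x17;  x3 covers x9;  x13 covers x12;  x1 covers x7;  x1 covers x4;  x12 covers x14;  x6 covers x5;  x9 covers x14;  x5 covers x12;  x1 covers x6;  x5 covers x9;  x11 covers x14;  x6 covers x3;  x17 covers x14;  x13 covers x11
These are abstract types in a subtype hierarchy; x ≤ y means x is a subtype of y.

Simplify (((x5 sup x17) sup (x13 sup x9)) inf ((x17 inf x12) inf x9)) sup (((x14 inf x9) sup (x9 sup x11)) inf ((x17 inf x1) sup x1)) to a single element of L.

x5 ∨ x17 = x1
x13 ∨ x9 = x6
x1 ∨ x6 = x1
x17 ∧ x12 = x14
x14 ∧ x9 = x14
x1 ∧ x14 = x14
x14 ∧ x9 = x14
x9 ∨ x11 = x3
x14 ∨ x3 = x3
x17 ∧ x1 = x17
x17 ∨ x1 = x1
x3 ∧ x1 = x3
x14 ∨ x3 = x3

x3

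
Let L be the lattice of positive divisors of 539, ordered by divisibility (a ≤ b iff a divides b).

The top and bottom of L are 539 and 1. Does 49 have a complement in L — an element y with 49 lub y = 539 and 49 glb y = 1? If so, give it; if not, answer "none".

11

Need y with 49 ∨ y = 539 and 49 ∧ y = 1.
Checking each element gives: 11.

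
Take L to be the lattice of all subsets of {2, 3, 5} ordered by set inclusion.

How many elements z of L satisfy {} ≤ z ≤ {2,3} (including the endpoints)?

4

The interval [{}, {2,3}] = {{2,3}, {2}, {3}, {}}, which has 4 elements.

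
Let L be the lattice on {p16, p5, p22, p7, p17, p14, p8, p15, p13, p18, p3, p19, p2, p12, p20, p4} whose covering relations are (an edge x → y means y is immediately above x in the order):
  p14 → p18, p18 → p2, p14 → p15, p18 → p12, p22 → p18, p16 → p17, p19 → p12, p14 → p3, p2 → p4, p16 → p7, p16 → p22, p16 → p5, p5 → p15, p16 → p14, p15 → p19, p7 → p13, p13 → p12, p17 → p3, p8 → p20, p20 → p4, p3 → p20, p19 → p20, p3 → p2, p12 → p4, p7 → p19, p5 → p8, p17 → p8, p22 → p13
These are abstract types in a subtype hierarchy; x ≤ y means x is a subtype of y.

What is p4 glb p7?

p7

Common lower bounds of {p4, p7}: p16, p7.
The greatest among these is p7.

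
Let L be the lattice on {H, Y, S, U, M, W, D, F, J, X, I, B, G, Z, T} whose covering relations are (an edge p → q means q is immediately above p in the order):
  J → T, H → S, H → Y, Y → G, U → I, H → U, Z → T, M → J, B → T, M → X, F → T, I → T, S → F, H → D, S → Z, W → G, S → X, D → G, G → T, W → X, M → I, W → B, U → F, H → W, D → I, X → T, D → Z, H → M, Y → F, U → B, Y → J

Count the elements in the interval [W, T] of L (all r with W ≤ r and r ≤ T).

5

The interval [W, T] = {B, G, T, W, X}, which has 5 elements.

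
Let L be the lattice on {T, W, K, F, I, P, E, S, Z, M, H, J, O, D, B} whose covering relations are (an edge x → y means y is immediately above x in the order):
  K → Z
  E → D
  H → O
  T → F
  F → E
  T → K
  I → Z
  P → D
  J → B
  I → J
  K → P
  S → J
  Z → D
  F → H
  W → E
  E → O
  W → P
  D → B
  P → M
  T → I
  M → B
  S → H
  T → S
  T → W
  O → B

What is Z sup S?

Common upper bounds of {Z, S}: B.
The least among these is B.

B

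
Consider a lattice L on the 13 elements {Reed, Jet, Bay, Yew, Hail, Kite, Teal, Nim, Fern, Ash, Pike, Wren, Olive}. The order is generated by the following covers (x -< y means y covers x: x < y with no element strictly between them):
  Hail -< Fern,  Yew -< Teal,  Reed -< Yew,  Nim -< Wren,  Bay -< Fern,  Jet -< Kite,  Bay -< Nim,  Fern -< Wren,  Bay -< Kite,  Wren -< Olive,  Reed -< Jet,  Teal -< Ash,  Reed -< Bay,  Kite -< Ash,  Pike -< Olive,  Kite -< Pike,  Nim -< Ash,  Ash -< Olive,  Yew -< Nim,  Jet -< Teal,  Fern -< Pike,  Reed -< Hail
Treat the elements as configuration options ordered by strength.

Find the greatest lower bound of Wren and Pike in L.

Common lower bounds of {Wren, Pike}: Bay, Fern, Hail, Reed.
The greatest among these is Fern.

Fern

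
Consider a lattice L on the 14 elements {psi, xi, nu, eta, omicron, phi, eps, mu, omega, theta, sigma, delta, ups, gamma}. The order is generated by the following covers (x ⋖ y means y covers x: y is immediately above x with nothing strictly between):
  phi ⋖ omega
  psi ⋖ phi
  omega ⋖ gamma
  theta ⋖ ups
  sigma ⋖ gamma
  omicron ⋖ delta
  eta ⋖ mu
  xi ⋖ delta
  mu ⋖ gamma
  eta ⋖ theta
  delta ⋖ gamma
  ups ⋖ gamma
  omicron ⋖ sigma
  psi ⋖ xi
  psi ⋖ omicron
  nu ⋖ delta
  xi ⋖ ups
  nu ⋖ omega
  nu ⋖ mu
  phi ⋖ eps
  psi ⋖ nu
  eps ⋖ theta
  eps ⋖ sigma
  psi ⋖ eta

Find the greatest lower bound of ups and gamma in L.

ups

Common lower bounds of {ups, gamma}: eps, eta, phi, psi, theta, ups, xi.
The greatest among these is ups.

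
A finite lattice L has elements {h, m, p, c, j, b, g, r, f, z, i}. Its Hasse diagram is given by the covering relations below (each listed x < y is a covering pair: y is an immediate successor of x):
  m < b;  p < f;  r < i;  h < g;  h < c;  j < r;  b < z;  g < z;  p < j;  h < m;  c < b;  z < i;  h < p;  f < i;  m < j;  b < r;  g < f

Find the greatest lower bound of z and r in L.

b

Common lower bounds of {z, r}: b, c, h, m.
The greatest among these is b.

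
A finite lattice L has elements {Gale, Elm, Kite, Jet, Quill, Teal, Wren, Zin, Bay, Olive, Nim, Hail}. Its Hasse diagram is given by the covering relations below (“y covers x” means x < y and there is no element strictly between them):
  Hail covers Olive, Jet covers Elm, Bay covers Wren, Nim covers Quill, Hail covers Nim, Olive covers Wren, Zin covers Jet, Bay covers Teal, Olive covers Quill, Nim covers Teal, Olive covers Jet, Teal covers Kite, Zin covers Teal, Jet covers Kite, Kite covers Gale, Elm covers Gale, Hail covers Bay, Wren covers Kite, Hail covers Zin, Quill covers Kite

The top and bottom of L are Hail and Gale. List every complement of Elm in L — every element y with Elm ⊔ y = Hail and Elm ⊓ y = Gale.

Bay, Nim

Need y with Elm ∨ y = Hail and Elm ∧ y = Gale.
Checking each element gives: Bay, Nim.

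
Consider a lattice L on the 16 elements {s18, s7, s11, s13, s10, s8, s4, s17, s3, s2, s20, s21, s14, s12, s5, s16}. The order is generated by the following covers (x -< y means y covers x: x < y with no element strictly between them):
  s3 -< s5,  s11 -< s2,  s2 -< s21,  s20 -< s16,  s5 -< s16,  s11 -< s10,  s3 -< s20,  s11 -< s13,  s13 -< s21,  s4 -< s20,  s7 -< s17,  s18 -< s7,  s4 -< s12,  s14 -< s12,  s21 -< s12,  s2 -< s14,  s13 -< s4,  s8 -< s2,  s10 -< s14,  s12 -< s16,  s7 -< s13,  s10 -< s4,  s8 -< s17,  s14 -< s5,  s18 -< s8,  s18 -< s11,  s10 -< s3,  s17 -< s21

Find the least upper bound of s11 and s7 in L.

s13

Common upper bounds of {s11, s7}: s12, s13, s16, s20, s21, s4.
The least among these is s13.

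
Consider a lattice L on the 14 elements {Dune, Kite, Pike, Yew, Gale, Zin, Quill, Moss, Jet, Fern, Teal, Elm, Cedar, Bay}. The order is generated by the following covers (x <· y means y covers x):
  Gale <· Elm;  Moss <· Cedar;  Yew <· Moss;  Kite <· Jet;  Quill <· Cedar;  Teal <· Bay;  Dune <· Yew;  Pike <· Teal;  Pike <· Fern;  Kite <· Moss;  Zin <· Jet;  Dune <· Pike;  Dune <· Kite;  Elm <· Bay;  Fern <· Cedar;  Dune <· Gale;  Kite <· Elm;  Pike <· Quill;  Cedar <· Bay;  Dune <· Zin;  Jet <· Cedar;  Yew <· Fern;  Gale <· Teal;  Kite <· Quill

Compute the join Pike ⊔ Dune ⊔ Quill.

Quill

Common upper bounds of {Pike, Dune, Quill}: Bay, Cedar, Quill.
The least among these is Quill.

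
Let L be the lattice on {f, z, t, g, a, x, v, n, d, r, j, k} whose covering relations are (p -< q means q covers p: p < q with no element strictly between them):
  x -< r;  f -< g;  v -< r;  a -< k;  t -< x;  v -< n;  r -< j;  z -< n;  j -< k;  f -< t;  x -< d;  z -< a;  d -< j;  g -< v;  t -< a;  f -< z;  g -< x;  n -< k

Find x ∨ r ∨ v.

r

Common upper bounds of {x, r, v}: j, k, r.
The least among these is r.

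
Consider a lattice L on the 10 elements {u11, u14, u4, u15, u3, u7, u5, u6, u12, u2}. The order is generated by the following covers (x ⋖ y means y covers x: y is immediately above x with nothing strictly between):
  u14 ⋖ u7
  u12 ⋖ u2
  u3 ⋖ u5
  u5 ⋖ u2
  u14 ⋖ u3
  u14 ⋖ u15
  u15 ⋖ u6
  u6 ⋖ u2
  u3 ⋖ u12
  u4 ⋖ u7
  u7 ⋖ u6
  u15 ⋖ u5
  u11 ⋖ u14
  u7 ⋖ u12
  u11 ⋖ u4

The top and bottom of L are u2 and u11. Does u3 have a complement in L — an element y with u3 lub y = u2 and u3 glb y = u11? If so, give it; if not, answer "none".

For every candidate y, either u3 ∨ y ≠ u2 or u3 ∧ y ≠ u11; no complement exists.

none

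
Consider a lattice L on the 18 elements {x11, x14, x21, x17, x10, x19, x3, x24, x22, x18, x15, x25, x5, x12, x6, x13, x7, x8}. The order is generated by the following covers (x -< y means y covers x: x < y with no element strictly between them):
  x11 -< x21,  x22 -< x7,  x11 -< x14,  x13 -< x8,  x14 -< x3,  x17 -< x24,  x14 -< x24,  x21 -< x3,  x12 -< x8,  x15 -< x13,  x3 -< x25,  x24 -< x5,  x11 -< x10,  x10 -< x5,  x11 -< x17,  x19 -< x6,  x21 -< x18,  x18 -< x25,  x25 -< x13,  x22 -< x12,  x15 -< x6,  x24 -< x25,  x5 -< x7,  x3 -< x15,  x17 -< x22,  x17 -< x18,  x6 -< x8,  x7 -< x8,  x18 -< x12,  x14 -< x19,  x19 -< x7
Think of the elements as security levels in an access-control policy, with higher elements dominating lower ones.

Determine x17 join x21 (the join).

x18

Common upper bounds of {x17, x21}: x12, x13, x18, x25, x8.
The least among these is x18.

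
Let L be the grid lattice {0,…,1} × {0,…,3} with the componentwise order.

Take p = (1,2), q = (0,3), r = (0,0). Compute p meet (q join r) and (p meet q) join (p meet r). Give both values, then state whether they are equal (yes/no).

(0,2); (0,2); yes

q join r = (0,3), so p meet (q join r) = (1,2) meet (0,3) = (0,2).
p meet q = (0,2) and p meet r = (0,0), so (p meet q) join (p meet r) = (0,2) join (0,0) = (0,2).
Equal: yes.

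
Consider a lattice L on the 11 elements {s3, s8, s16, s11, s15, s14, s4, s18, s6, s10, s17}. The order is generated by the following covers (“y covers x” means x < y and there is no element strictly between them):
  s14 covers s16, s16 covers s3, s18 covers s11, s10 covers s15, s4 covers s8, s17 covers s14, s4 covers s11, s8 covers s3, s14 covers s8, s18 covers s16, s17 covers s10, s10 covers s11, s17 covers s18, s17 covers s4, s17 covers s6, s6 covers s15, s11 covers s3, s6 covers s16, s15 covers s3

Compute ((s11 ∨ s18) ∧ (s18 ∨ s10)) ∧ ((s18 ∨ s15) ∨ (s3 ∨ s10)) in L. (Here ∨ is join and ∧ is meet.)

s18

s11 ∨ s18 = s18
s18 ∨ s10 = s17
s18 ∧ s17 = s18
s18 ∨ s15 = s17
s3 ∨ s10 = s10
s17 ∨ s10 = s17
s18 ∧ s17 = s18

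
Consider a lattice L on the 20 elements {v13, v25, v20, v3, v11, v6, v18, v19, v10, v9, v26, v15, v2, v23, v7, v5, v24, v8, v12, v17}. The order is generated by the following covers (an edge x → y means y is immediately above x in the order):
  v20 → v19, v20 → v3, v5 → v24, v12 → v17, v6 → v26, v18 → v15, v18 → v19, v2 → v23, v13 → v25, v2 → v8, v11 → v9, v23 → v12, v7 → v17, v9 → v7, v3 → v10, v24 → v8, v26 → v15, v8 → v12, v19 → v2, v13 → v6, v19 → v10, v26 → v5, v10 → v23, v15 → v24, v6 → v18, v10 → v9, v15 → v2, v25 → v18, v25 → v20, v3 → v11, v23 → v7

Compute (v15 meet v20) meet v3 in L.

v15 ∧ v20 = v25
v25 ∧ v3 = v25

v25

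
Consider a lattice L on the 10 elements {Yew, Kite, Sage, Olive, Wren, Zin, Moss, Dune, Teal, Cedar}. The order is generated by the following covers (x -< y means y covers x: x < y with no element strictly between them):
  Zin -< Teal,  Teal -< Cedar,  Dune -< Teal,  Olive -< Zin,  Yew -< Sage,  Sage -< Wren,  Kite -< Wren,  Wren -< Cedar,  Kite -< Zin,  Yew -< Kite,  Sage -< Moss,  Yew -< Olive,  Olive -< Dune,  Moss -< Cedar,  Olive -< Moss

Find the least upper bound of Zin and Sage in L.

Cedar

Common upper bounds of {Zin, Sage}: Cedar.
The least among these is Cedar.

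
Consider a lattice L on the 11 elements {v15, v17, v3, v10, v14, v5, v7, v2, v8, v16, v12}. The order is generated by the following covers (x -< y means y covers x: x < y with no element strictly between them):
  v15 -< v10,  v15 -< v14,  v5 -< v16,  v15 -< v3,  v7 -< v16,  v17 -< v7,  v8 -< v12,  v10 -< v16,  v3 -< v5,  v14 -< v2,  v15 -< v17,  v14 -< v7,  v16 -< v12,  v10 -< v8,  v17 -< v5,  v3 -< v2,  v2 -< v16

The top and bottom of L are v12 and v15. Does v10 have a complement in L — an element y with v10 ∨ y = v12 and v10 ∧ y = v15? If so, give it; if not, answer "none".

For every candidate y, either v10 ∨ y ≠ v12 or v10 ∧ y ≠ v15; no complement exists.

none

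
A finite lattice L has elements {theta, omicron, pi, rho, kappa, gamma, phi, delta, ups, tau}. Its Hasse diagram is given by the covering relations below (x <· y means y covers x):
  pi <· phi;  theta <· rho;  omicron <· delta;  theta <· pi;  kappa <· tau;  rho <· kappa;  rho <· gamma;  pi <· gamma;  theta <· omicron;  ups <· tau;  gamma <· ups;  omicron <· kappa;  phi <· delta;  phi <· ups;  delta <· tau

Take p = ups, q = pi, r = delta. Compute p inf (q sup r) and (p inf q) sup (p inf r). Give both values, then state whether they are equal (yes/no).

q sup r = delta, so p inf (q sup r) = ups inf delta = phi.
p inf q = pi and p inf r = phi, so (p inf q) sup (p inf r) = pi sup phi = phi.
Equal: yes.

phi; phi; yes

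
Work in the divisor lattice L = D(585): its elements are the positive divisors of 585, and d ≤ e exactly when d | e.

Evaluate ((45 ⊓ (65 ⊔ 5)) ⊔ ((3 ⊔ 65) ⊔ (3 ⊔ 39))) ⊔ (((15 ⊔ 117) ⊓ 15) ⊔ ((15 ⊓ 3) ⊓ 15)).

195

65 ∨ 5 = 65
45 ∧ 65 = 5
3 ∨ 65 = 195
3 ∨ 39 = 39
195 ∨ 39 = 195
5 ∨ 195 = 195
15 ∨ 117 = 585
585 ∧ 15 = 15
15 ∧ 3 = 3
3 ∧ 15 = 3
15 ∨ 3 = 15
195 ∨ 15 = 195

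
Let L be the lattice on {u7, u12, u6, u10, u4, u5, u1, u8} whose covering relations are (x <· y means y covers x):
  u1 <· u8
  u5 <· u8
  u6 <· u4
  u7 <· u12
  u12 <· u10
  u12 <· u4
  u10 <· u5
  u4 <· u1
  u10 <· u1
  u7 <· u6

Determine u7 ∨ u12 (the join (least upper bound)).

Common upper bounds of {u7, u12}: u1, u10, u12, u4, u5, u8.
The least among these is u12.

u12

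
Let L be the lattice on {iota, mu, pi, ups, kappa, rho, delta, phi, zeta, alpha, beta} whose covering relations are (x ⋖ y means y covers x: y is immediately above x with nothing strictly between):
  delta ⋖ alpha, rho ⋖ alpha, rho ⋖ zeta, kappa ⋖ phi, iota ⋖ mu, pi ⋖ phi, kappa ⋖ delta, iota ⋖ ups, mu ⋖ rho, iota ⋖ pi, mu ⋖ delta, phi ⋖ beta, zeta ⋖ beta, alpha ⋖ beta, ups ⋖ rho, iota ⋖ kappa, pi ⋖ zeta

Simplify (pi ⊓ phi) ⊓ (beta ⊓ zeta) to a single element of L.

pi ∧ phi = pi
beta ∧ zeta = zeta
pi ∧ zeta = pi

pi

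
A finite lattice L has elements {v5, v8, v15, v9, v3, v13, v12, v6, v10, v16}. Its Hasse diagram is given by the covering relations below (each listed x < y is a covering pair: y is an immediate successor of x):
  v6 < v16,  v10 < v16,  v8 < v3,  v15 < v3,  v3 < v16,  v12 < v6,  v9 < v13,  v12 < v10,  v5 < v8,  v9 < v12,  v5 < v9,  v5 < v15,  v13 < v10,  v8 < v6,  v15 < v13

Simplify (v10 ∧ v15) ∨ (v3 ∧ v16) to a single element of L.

v10 ∧ v15 = v15
v3 ∧ v16 = v3
v15 ∨ v3 = v3

v3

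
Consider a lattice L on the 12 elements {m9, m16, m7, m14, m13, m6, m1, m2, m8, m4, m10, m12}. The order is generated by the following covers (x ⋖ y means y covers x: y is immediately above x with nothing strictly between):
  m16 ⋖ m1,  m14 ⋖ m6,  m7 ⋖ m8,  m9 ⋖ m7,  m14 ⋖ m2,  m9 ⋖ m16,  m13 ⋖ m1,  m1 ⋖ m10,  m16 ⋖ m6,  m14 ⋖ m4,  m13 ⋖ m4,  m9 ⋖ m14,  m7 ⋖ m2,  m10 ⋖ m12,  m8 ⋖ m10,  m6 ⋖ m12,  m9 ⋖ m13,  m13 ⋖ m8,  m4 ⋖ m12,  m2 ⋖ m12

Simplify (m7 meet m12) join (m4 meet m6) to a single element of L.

m2

m7 ∧ m12 = m7
m4 ∧ m6 = m14
m7 ∨ m14 = m2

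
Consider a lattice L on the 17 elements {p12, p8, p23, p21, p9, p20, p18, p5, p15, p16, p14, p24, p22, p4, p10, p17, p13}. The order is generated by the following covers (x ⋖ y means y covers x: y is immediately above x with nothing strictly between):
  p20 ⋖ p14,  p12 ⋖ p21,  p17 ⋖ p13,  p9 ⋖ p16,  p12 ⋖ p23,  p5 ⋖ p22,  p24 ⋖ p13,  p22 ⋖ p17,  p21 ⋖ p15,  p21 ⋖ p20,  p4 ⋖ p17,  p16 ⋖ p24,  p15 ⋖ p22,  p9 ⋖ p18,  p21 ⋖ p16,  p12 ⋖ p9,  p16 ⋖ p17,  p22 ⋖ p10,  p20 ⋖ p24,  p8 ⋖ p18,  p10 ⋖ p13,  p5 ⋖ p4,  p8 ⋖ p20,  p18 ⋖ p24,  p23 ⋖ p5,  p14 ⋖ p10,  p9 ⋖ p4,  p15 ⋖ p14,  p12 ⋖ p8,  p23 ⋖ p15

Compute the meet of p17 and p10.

p22

Common lower bounds of {p17, p10}: p12, p15, p21, p22, p23, p5.
The greatest among these is p22.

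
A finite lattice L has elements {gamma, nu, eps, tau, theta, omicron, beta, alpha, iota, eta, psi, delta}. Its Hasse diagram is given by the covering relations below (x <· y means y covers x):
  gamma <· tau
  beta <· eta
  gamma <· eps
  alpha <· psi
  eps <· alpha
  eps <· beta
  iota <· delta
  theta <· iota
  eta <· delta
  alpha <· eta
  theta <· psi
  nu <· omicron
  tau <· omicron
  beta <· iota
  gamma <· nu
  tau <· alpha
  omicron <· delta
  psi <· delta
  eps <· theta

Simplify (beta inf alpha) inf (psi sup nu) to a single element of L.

beta ∧ alpha = eps
psi ∨ nu = delta
eps ∧ delta = eps

eps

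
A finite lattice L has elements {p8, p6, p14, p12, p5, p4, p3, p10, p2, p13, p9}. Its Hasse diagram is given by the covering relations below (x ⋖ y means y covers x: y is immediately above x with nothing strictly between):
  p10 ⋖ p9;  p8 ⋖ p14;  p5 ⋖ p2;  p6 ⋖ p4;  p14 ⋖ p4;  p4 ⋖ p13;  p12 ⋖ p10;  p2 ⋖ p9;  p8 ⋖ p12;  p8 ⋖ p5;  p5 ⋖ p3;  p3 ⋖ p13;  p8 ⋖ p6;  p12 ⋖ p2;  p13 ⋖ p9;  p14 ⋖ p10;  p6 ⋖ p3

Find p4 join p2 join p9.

Common upper bounds of {p4, p2, p9}: p9.
The least among these is p9.

p9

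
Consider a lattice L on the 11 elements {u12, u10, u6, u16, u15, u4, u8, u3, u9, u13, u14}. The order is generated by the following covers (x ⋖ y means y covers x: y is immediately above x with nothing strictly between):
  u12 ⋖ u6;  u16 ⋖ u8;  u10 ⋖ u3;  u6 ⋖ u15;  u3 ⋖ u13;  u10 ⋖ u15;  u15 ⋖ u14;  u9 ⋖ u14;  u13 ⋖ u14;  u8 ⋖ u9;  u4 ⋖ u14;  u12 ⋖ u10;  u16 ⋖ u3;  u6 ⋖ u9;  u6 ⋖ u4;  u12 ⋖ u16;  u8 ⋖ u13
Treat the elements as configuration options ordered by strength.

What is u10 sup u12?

Common upper bounds of {u10, u12}: u10, u13, u14, u15, u3.
The least among these is u10.

u10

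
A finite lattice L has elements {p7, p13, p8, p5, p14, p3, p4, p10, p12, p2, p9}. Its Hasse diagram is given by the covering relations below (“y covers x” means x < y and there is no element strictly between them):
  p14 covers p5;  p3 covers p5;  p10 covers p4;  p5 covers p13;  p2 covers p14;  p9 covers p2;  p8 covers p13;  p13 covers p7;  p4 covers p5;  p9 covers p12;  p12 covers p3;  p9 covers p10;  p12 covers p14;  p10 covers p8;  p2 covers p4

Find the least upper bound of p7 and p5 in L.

p5

Common upper bounds of {p7, p5}: p10, p12, p14, p2, p3, p4, p5, p9.
The least among these is p5.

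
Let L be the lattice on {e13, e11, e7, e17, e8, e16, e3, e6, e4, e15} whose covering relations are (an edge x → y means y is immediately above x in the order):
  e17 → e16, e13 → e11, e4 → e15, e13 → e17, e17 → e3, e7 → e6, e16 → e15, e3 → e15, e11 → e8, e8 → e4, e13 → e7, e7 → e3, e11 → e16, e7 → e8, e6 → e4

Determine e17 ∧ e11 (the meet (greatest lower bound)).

e13

Common lower bounds of {e17, e11}: e13.
The greatest among these is e13.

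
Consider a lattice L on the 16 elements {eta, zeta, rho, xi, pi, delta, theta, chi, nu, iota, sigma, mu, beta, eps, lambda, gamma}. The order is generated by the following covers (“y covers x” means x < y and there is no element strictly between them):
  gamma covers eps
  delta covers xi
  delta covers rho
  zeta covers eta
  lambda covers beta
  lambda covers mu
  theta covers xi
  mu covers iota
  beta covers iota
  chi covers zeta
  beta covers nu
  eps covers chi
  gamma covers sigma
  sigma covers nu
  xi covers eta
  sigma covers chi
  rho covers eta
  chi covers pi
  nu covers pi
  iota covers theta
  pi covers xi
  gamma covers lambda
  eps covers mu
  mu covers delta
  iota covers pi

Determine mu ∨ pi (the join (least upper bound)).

Common upper bounds of {mu, pi}: eps, gamma, lambda, mu.
The least among these is mu.

mu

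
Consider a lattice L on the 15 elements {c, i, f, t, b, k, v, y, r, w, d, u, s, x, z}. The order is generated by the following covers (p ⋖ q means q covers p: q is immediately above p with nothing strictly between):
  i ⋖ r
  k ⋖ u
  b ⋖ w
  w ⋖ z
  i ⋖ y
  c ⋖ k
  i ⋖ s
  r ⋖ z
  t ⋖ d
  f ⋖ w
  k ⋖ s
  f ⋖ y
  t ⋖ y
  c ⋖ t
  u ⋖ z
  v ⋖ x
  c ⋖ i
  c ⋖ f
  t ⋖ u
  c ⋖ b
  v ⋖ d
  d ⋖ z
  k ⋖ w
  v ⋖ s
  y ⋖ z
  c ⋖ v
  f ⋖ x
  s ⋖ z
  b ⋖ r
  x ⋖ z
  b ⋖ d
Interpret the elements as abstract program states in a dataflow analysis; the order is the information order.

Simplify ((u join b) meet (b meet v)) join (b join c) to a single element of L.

u ∨ b = z
b ∧ v = c
z ∧ c = c
b ∨ c = b
c ∨ b = b

b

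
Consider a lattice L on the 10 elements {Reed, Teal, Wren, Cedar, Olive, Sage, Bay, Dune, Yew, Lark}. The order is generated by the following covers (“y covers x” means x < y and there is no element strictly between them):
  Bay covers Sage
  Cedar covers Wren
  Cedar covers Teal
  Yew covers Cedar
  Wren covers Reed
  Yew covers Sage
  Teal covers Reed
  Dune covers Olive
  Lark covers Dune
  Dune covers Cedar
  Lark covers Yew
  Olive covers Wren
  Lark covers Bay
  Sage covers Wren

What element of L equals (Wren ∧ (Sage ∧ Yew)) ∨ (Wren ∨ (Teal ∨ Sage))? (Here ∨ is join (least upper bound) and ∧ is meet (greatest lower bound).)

Yew

Sage ∧ Yew = Sage
Wren ∧ Sage = Wren
Teal ∨ Sage = Yew
Wren ∨ Yew = Yew
Wren ∨ Yew = Yew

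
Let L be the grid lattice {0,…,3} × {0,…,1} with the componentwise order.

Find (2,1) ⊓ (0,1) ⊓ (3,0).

Common lower bounds of {(2,1), (0,1), (3,0)}: (0,0).
The greatest among these is (0,0).

(0,0)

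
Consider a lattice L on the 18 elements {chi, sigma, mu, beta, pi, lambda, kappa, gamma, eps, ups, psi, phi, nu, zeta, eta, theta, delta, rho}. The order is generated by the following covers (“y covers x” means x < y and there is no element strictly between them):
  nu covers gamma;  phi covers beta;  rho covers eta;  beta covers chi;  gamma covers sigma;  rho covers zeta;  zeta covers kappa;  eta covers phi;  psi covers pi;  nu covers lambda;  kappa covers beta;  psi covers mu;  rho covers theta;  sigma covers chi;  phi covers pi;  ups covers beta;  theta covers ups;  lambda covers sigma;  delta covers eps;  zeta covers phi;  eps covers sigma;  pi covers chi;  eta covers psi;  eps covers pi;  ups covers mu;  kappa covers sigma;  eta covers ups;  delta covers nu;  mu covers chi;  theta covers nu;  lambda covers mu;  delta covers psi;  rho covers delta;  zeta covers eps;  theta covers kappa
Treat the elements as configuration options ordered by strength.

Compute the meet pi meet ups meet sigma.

chi

Common lower bounds of {pi, ups, sigma}: chi.
The greatest among these is chi.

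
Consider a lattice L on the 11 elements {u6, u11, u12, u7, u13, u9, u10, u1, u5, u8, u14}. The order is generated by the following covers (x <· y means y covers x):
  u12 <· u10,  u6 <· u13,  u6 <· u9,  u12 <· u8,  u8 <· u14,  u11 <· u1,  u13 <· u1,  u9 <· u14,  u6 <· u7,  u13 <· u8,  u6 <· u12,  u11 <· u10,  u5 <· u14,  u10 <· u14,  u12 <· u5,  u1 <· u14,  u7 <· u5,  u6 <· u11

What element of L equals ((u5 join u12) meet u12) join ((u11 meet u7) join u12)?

u12

u5 ∨ u12 = u5
u5 ∧ u12 = u12
u11 ∧ u7 = u6
u6 ∨ u12 = u12
u12 ∨ u12 = u12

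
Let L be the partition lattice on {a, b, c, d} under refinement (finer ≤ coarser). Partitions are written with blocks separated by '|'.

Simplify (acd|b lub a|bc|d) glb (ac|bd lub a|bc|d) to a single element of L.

acd|b ∨ a|bc|d = abcd
ac|bd ∨ a|bc|d = abcd
abcd ∧ abcd = abcd

abcd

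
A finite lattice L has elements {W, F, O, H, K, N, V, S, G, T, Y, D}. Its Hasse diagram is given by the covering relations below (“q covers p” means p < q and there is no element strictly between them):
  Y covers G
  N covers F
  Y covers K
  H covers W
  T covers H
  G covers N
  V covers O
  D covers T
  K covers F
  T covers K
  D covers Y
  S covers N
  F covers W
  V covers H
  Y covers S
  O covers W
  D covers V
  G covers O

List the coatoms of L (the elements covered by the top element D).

T, V, Y

The coatoms are exactly the elements covered by D: T, V, Y.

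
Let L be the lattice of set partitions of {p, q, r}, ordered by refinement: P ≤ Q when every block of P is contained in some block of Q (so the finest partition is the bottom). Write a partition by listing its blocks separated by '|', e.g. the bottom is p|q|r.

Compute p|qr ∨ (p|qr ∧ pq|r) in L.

p|qr

p|qr ∧ pq|r = p|q|r
p|qr ∨ p|q|r = p|qr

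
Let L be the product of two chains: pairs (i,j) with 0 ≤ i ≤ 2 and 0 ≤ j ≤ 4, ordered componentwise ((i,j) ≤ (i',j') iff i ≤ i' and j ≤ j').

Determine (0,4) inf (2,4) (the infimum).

(0,4)

In a product of chains, the meet is componentwise min, giving (0,4).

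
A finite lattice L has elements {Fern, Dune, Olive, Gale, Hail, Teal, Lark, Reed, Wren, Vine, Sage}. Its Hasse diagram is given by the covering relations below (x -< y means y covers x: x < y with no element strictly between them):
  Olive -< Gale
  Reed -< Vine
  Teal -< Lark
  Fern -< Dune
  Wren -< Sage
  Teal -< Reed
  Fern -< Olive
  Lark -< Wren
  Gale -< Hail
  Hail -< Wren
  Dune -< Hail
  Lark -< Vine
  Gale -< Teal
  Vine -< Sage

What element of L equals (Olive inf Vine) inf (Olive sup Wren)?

Olive ∧ Vine = Olive
Olive ∨ Wren = Wren
Olive ∧ Wren = Olive

Olive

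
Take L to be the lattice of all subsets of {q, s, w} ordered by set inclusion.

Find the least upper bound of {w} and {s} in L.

{s,w}

Under ⊆, join is union: {w} ∪ {s} = {s,w}.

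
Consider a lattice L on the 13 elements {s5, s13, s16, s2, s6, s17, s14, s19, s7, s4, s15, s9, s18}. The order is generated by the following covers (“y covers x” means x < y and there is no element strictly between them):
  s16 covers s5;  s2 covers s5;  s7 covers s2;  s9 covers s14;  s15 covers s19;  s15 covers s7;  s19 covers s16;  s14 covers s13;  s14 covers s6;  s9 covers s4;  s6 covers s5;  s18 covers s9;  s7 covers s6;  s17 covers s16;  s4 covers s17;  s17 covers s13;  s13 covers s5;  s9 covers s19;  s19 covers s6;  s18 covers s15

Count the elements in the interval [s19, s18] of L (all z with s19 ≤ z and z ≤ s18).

The interval [s19, s18] = {s15, s18, s19, s9}, which has 4 elements.

4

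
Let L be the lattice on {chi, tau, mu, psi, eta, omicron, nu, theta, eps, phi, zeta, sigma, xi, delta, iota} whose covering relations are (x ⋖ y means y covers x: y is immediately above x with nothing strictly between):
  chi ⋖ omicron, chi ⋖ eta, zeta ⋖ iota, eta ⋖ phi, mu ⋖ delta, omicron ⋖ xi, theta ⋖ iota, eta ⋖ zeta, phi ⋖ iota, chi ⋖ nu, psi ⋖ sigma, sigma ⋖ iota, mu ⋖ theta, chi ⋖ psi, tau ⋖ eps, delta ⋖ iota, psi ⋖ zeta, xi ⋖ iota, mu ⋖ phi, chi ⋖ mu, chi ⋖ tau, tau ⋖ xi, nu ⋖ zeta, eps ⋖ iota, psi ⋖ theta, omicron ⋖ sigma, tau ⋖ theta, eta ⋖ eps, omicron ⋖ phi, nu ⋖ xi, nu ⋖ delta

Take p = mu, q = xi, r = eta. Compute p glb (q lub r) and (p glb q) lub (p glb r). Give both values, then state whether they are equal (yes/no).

mu; chi; no

q lub r = iota, so p glb (q lub r) = mu glb iota = mu.
p glb q = chi and p glb r = chi, so (p glb q) lub (p glb r) = chi lub chi = chi.
Equal: no.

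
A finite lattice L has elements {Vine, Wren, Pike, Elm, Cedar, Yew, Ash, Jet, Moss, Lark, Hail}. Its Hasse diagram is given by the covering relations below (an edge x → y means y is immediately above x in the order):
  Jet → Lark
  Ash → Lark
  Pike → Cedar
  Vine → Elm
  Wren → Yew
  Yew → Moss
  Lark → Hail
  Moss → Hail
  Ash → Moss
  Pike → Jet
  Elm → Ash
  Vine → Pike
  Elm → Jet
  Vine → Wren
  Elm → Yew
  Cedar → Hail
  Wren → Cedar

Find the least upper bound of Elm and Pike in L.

Common upper bounds of {Elm, Pike}: Hail, Jet, Lark.
The least among these is Jet.

Jet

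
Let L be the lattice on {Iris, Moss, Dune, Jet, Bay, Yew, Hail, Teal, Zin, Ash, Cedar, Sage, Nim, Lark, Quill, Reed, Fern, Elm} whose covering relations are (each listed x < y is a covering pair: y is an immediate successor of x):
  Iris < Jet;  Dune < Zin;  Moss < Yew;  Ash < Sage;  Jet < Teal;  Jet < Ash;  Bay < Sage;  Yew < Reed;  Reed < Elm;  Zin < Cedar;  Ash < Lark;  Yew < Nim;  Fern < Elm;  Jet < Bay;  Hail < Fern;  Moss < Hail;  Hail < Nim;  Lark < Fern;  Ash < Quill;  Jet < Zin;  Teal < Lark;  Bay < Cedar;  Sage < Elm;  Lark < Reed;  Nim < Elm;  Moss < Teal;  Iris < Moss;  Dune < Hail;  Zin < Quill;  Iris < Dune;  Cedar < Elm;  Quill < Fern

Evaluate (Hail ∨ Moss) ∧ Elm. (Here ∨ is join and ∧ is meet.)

Hail ∨ Moss = Hail
Hail ∧ Elm = Hail

Hail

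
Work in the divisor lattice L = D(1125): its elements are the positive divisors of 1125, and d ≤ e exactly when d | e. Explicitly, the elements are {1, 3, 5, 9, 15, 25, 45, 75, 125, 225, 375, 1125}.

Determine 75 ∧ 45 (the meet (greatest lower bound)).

In the divisibility order, the meet is the greatest common divisor: gcd(75, 45) = 15.

15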